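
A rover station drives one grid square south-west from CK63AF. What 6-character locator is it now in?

Longitude subsquare a = 0; −1 → -1, wraps to 23 = x, carry into square.
Longitude square 6; −1 → 5.
Latitude subsquare f = 5; −1 → 4 = e.

CK53xe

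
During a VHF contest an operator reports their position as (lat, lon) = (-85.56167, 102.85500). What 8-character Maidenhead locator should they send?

Add 180° to longitude and 90° to latitude: 282.85500, 4.43833.
Field (20°×10°, letters A–R): lon ⌊282.85500/20⌋ = 14 → O; lat ⌊4.43833/10⌋ = 0 → A.
Square (2°×1°, digits 0–9): lon ⌊2.85500/2⌋ = 1; lat ⌊4.43833/1⌋ = 4.
Subsquare (5′×2.5′, letters a–x): lon ⌊0.85500/0.0833333⌋ = 10 → k; lat ⌊0.43833/0.0416667⌋ = 10 → k.
Extended square (30″×15″, digits 0–9): lon ⌊0.02167/0.00833333⌋ = 2; lat ⌊0.02166/0.00416667⌋ = 5.

OA14kk25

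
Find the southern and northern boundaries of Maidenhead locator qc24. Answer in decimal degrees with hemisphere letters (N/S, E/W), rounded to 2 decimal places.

66.00° S, 65.00° S

Field Q=16, C=2: +16·20° lon, +2·10° lat → SW at lon 140°, lat -70°.
Square 2, 4: +2·2° lon, +4·1° lat → SW at lon 144°, lat -66°.
Cell spans 2° lon × 1° lat.
south 66.00° S, north 65.00° S.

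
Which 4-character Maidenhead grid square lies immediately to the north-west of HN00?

GN91

Longitude square 0; −1 → -1, wraps to 9, carry into field.
Longitude field H = 7; −1 → 6 = G.
Latitude square 0; +1 → 1.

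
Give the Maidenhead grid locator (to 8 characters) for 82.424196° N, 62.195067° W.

FR82vk61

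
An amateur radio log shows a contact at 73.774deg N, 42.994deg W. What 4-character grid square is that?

Shift to the Maidenhead origin (180°W, 90°S): lon 137.01, lat 163.77.
Field: 137.01/20 → 6 → G, 163.77/10 → 16 → Q; chars GQ.
Square: 17.01/2 → 8, 3.77/1 → 3; chars 83.

GQ83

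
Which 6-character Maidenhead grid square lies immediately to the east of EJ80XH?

EJ90ah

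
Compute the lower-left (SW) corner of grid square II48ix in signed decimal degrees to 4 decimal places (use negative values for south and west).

Field I=8, I=8: +8·20° lon, +8·10° lat → SW at lon -20°, lat -10°.
Square 4, 8: +4·2° lon, +8·1° lat → SW at lon -12°, lat -2°.
Subsquare i=8, x=23: +8·0.0833333° lon, +23·0.0416667° lat → SW at lon -11.3333°, lat -1.04167°.
latitude -1.0417, longitude -11.3333.

-1.0417, -11.3333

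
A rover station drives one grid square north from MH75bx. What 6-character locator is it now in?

Latitude subsquare x = 23; +1 → 24, wraps to 0 = a, carry into square.
Latitude square 5; +1 → 6.
The longitude characters are unchanged.

MH76ba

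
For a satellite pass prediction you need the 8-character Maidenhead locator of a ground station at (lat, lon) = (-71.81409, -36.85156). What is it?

Add 180° to longitude and 90° to latitude: 143.14844, 18.18591.
Field (20°×10°, letters A–R): 143.14844/20 → 7 → H, 18.18591/10 → 1 → B; chars HB.
Square (2°×1°, digits 0–9): 3.14844/2 → 1, 8.18591/1 → 8; chars 18.
Subsquare (5′×2.5′, letters a–x): 1.14844/0.0833333 → 13 → n, 0.18591/0.0416667 → 4 → e; chars ne.
Extended square (30″×15″, digits 0–9): 0.06511/0.00833333 → 7, 0.01924/0.00416667 → 4; chars 74.

HB18ne74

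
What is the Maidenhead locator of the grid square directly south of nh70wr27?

NH70wr26

Latitude extended square 7; −1 → 6.
The longitude characters are unchanged.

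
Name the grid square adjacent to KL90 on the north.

Latitude square 0; +1 → 1.
The longitude characters are unchanged.

KL91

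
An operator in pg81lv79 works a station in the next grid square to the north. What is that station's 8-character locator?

Latitude extended square 9; +1 → 10, wraps to 0, carry into subsquare.
Latitude subsquare v = 21; +1 → 22 = w.
The longitude characters are unchanged.

PG81lw70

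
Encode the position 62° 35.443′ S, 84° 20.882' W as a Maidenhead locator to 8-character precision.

Offset from 180°W / 90°S: lon 95.65197°, lat 27.40928°.
Field: lon ⌊95.65197/20⌋ = 4 → E; lat ⌊27.40928/10⌋ = 2 → C.
Square: lon ⌊15.65197/2⌋ = 7; lat ⌊7.40928/1⌋ = 7.
Subsquare: lon ⌊1.65197/0.0833333⌋ = 19 → t; lat ⌊0.40928/0.0416667⌋ = 9 → j.
Extended square: lon ⌊0.06863/0.00833333⌋ = 8; lat ⌊0.03428/0.00416667⌋ = 8.

EC77tj88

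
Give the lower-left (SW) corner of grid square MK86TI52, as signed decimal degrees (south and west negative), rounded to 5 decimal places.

16.34167, 77.62500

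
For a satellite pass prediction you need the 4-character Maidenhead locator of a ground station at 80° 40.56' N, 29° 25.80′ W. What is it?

HR50

Add 180° to longitude and 90° to latitude: 150.57, 170.68.
Field (20°×10°, letters A–R): 150.57/20 → 7 → H, 170.68/10 → 17 → R; chars HR.
Square (2°×1°, digits 0–9): 10.57/2 → 5, 0.68/1 → 0; chars 50.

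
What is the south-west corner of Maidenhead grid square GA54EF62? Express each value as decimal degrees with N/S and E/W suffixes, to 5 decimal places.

85.78333° S, 49.61667° W

Field G=6, A=0: +6·20° lon, +0·10° lat → SW at lon -60°, lat -90°.
Square 5, 4: +5·2° lon, +4·1° lat → SW at lon -50°, lat -86°.
Subsquare e=4, f=5: +4·0.0833333° lon, +5·0.0416667° lat → SW at lon -49.6667°, lat -85.7917°.
Extended square 6, 2: +6·0.00833333° lon, +2·0.00416667° lat → SW at lon -49.6167°, lat -85.7833°.
latitude 85.78333° S, longitude 49.61667° W.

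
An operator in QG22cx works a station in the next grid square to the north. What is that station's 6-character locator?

Latitude subsquare x = 23; +1 → 24, wraps to 0 = a, carry into square.
Latitude square 2; +1 → 3.
The longitude characters are unchanged.

QG23ca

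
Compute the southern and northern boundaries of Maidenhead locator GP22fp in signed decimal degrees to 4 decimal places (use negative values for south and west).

62.6250, 62.6667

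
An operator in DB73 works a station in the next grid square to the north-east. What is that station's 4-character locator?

DB84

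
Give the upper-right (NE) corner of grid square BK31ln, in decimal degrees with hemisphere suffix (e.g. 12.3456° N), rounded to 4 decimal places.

11.5833° N, 153.0000° W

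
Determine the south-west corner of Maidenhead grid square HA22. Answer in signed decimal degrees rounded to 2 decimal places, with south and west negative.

-88.00, -36.00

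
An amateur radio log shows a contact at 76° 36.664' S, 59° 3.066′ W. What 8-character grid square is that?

Offset from 180°W / 90°S: lon 120.94890°, lat 13.38893°.
Field: 120.94890/20 → 6 → G, 13.38893/10 → 1 → B; chars GB.
Square: 0.94890/2 → 0, 3.38893/1 → 3; chars 03.
Subsquare: 0.94890/0.0833333 → 11 → l, 0.38893/0.0416667 → 9 → j; chars lj.
Extended square: 0.03223/0.00833333 → 3, 0.01393/0.00416667 → 3; chars 33.

GB03lj33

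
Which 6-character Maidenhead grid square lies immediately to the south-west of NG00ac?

MG90xb

Longitude subsquare a = 0; −1 → -1, wraps to 23 = x, carry into square.
Longitude square 0; −1 → -1, wraps to 9, carry into field.
Longitude field N = 13; −1 → 12 = M.
Latitude subsquare c = 2; −1 → 1 = b.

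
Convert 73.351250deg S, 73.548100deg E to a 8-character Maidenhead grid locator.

Shift to the Maidenhead origin (180°W, 90°S): lon 253.54810, lat 16.64875.
Field: 253.54810/20 → 12 → M, 16.64875/10 → 1 → B; chars MB.
Square: 13.54810/2 → 6, 6.64875/1 → 6; chars 66.
Subsquare: 1.54810/0.0833333 → 18 → s, 0.64875/0.0416667 → 15 → p; chars sp.
Extended square: 0.04810/0.00833333 → 5, 0.02375/0.00416667 → 5; chars 55.

MB66sp55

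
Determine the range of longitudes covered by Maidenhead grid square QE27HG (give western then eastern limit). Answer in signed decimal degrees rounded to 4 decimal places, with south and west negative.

144.5833, 144.6667

Field Q=16, E=4: +16·20° lon, +4·10° lat → SW at lon 140°, lat -50°.
Square 2, 7: +2·2° lon, +7·1° lat → SW at lon 144°, lat -43°.
Subsquare h=7, g=6: +7·0.0833333° lon, +6·0.0416667° lat → SW at lon 144.583°, lat -42.75°.
Cell spans 0.0833333° lon × 0.0416667° lat.
west 144.5833, east 144.6667.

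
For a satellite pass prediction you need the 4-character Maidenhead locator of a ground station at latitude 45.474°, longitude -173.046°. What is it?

AN35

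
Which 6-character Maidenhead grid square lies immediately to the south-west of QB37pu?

QB37ot

Longitude subsquare p = 15; −1 → 14 = o.
Latitude subsquare u = 20; −1 → 19 = t.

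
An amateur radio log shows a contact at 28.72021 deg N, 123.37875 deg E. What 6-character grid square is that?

PL18qr

Add 180° to longitude and 90° to latitude: 303.3787, 118.7202.
Field: 303.3787/20 → 15 → P, 118.7202/10 → 11 → L; chars PL.
Square: 3.3787/2 → 1, 8.7202/1 → 8; chars 18.
Subsquare: 1.3787/0.0833333 → 16 → q, 0.7202/0.0416667 → 17 → r; chars qr.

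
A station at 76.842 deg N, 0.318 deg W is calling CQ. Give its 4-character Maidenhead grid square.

Add 180° to longitude and 90° to latitude: 179.68, 166.84.
Field: 179.68/20 → 8 → I, 166.84/10 → 16 → Q; chars IQ.
Square: 19.68/2 → 9, 6.84/1 → 6; chars 96.

IQ96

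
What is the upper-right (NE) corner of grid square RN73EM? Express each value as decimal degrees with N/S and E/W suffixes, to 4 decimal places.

43.5417° N, 174.4167° E

Field R=17, N=13: +17·20° lon, +13·10° lat → SW at lon 160°, lat 40°.
Square 7, 3: +7·2° lon, +3·1° lat → SW at lon 174°, lat 43°.
Subsquare e=4, m=12: +4·0.0833333° lon, +12·0.0416667° lat → SW at lon 174.333°, lat 43.5°.
Cell spans 0.0833333° lon × 0.0416667° lat. NE corner is SW corner plus one full cell.
latitude 43.5417° N, longitude 174.4167° E.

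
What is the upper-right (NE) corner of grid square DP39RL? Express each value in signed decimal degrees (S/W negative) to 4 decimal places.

69.5000, -112.5000

Field D=3, P=15: +3·20° lon, +15·10° lat → SW at lon -120°, lat 60°.
Square 3, 9: +3·2° lon, +9·1° lat → SW at lon -114°, lat 69°.
Subsquare r=17, l=11: +17·0.0833333° lon, +11·0.0416667° lat → SW at lon -112.583°, lat 69.4583°.
Cell spans 0.0833333° lon × 0.0416667° lat. NE corner is SW corner plus one full cell.
latitude 69.5000, longitude -112.5000.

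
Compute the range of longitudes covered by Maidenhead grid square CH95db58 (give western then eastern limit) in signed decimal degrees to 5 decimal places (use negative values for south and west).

-121.70833, -121.70000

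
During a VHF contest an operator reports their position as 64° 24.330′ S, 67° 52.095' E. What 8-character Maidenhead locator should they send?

MC35wo42

Offset from 180°W / 90°S: lon 247.86825°, lat 25.59450°.
Field: lon ⌊247.86825/20⌋ = 12 → M; lat ⌊25.59450/10⌋ = 2 → C.
Square: lon ⌊7.86825/2⌋ = 3; lat ⌊5.59450/1⌋ = 5.
Subsquare: lon ⌊1.86825/0.0833333⌋ = 22 → w; lat ⌊0.59450/0.0416667⌋ = 14 → o.
Extended square: lon ⌊0.03492/0.00833333⌋ = 4; lat ⌊0.01117/0.00416667⌋ = 2.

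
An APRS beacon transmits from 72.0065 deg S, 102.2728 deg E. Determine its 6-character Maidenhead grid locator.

OB17dx

Add 180° to longitude and 90° to latitude: 282.2728, 17.9935.
Field (20°×10°, letters A–R): 282.2728/20 → 14 → O, 17.9935/10 → 1 → B; chars OB.
Square (2°×1°, digits 0–9): 2.2728/2 → 1, 7.9935/1 → 7; chars 17.
Subsquare (5′×2.5′, letters a–x): 0.2728/0.0833333 → 3 → d, 0.9935/0.0416667 → 23 → x; chars dx.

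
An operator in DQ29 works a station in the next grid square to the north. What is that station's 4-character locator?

DR20

Latitude square 9; +1 → 10, wraps to 0, carry into field.
Latitude field Q = 16; +1 → 17 = R.
The longitude characters are unchanged.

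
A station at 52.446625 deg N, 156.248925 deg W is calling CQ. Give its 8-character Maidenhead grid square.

Add 180° to longitude and 90° to latitude: 23.75107, 142.44662.
Field (20°×10°, letters A–R): 23.75107/20 → 1 → B, 142.44662/10 → 14 → O; chars BO.
Square (2°×1°, digits 0–9): 3.75107/2 → 1, 2.44662/1 → 2; chars 12.
Subsquare (5′×2.5′, letters a–x): 1.75107/0.0833333 → 21 → v, 0.44662/0.0416667 → 10 → k; chars vk.
Extended square (30″×15″, digits 0–9): 0.00107/0.00833333 → 0, 0.02996/0.00416667 → 7; chars 07.

BO12vk07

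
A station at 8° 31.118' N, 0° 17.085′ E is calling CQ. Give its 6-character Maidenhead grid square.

Add 180° to longitude and 90° to latitude: 180.2848, 98.5186.
Field: 180.2848/20 → 9 → J, 98.5186/10 → 9 → J; chars JJ.
Square: 0.2848/2 → 0, 8.5186/1 → 8; chars 08.
Subsquare: 0.2848/0.0833333 → 3 → d, 0.5186/0.0416667 → 12 → m; chars dm.

JJ08dm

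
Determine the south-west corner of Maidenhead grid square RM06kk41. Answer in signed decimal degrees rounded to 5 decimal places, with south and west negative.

36.42083, 160.86667

Field R=17, M=12: +17·20° lon, +12·10° lat → SW at lon 160°, lat 30°.
Square 0, 6: +0·2° lon, +6·1° lat → SW at lon 160°, lat 36°.
Subsquare k=10, k=10: +10·0.0833333° lon, +10·0.0416667° lat → SW at lon 160.833°, lat 36.4167°.
Extended square 4, 1: +4·0.00833333° lon, +1·0.00416667° lat → SW at lon 160.867°, lat 36.4208°.
latitude 36.42083, longitude 160.86667.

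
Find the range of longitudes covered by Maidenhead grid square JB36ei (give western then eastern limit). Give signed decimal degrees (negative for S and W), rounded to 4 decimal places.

6.3333, 6.4167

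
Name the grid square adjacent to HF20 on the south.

HE29

Latitude square 0; −1 → -1, wraps to 9, carry into field.
Latitude field F = 5; −1 → 4 = E.
The longitude characters are unchanged.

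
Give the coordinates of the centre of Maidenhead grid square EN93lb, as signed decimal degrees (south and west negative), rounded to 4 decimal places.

Field E=4, N=13: +4·20° lon, +13·10° lat → SW at lon -100°, lat 40°.
Square 9, 3: +9·2° lon, +3·1° lat → SW at lon -82°, lat 43°.
Subsquare l=11, b=1: +11·0.0833333° lon, +1·0.0416667° lat → SW at lon -81.0833°, lat 43.0417°.
Cell spans 0.0833333° lon × 0.0416667° lat. Centre is SW corner plus half of each.
latitude 43.0625, longitude -81.0417.

43.0625, -81.0417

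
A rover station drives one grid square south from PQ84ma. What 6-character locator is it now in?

PQ83mx

Latitude subsquare a = 0; −1 → -1, wraps to 23 = x, carry into square.
Latitude square 4; −1 → 3.
The longitude characters are unchanged.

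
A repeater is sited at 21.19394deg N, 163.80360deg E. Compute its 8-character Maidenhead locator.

Add 180° to longitude and 90° to latitude: 343.80360, 111.19394.
Field: 343.80360/20 → 17 → R, 111.19394/10 → 11 → L; chars RL.
Square: 3.80360/2 → 1, 1.19394/1 → 1; chars 11.
Subsquare: 1.80360/0.0833333 → 21 → v, 0.19394/0.0416667 → 4 → e; chars ve.
Extended square: 0.05360/0.00833333 → 6, 0.02727/0.00416667 → 6; chars 66.

RL11ve66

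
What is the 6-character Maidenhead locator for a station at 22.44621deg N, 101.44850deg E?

Offset from 180°W / 90°S: lon 281.4485°, lat 112.4462°.
Field (20°×10°, letters A–R): lon ⌊281.4485/20⌋ = 14 → O; lat ⌊112.4462/10⌋ = 11 → L.
Square (2°×1°, digits 0–9): lon ⌊1.4485/2⌋ = 0; lat ⌊2.4462/1⌋ = 2.
Subsquare (5′×2.5′, letters a–x): lon ⌊1.4485/0.0833333⌋ = 17 → r; lat ⌊0.4462/0.0416667⌋ = 10 → k.

OL02rk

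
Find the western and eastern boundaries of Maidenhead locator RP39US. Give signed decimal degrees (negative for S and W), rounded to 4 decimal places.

167.6667, 167.7500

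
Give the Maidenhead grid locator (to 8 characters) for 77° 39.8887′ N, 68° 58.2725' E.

MQ47lp69

Shift to the Maidenhead origin (180°W, 90°S): lon 248.97121, lat 167.66481.
Field: lon ⌊248.97121/20⌋ = 12 → M; lat ⌊167.66481/10⌋ = 16 → Q.
Square: lon ⌊8.97121/2⌋ = 4; lat ⌊7.66481/1⌋ = 7.
Subsquare: lon ⌊0.97121/0.0833333⌋ = 11 → l; lat ⌊0.66481/0.0416667⌋ = 15 → p.
Extended square: lon ⌊0.05454/0.00833333⌋ = 6; lat ⌊0.03981/0.00416667⌋ = 9.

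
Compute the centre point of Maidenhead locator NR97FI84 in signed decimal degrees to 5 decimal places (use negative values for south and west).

Field N=13, R=17: +13·20° lon, +17·10° lat → SW at lon 80°, lat 80°.
Square 9, 7: +9·2° lon, +7·1° lat → SW at lon 98°, lat 87°.
Subsquare f=5, i=8: +5·0.0833333° lon, +8·0.0416667° lat → SW at lon 98.4167°, lat 87.3333°.
Extended square 8, 4: +8·0.00833333° lon, +4·0.00416667° lat → SW at lon 98.4833°, lat 87.35°.
Cell spans 0.00833333° lon × 0.00416667° lat. Centre is SW corner plus half of each.
latitude 87.35208, longitude 98.48750.

87.35208, 98.48750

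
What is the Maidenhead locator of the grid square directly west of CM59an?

CM49xn

Longitude subsquare a = 0; −1 → -1, wraps to 23 = x, carry into square.
Longitude square 5; −1 → 4.
The latitude characters are unchanged.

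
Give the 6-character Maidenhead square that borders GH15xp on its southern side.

GH15xo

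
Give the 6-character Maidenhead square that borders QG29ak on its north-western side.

QG19xl

Longitude subsquare a = 0; −1 → -1, wraps to 23 = x, carry into square.
Longitude square 2; −1 → 1.
Latitude subsquare k = 10; +1 → 11 = l.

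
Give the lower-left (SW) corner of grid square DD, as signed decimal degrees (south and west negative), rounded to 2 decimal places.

-60.00, -120.00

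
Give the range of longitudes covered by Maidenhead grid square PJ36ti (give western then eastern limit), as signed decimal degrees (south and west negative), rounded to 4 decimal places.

127.5833, 127.6667

Field P=15, J=9: +15·20° lon, +9·10° lat → SW at lon 120°, lat 0°.
Square 3, 6: +3·2° lon, +6·1° lat → SW at lon 126°, lat 6°.
Subsquare t=19, i=8: +19·0.0833333° lon, +8·0.0416667° lat → SW at lon 127.583°, lat 6.33333°.
Cell spans 0.0833333° lon × 0.0416667° lat.
west 127.5833, east 127.6667.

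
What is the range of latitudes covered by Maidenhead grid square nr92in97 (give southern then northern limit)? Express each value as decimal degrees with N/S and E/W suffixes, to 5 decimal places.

82.57083° N, 82.57500° N

Field N=13, R=17: +13·20° lon, +17·10° lat → SW at lon 80°, lat 80°.
Square 9, 2: +9·2° lon, +2·1° lat → SW at lon 98°, lat 82°.
Subsquare i=8, n=13: +8·0.0833333° lon, +13·0.0416667° lat → SW at lon 98.6667°, lat 82.5417°.
Extended square 9, 7: +9·0.00833333° lon, +7·0.00416667° lat → SW at lon 98.7417°, lat 82.5708°.
Cell spans 0.00833333° lon × 0.00416667° lat.
south 82.57083° N, north 82.57500° N.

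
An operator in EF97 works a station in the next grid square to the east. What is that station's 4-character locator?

Longitude square 9; +1 → 10, wraps to 0, carry into field.
Longitude field E = 4; +1 → 5 = F.
The latitude characters are unchanged.

FF07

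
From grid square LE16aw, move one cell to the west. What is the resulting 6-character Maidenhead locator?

Longitude subsquare a = 0; −1 → -1, wraps to 23 = x, carry into square.
Longitude square 1; −1 → 0.
The latitude characters are unchanged.

LE06xw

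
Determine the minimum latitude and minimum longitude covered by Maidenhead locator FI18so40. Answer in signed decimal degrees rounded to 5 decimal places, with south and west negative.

-1.41667, -76.46667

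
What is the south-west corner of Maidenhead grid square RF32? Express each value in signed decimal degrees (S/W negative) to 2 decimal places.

-38.00, 166.00

Field R=17, F=5: +17·20° lon, +5·10° lat → SW at lon 160°, lat -40°.
Square 3, 2: +3·2° lon, +2·1° lat → SW at lon 166°, lat -38°.
latitude -38.00, longitude 166.00.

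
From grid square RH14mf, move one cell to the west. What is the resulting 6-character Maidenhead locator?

Longitude subsquare m = 12; −1 → 11 = l.
The latitude characters are unchanged.

RH14lf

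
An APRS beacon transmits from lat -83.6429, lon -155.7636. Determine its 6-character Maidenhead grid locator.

Shift to the Maidenhead origin (180°W, 90°S): lon 24.2364, lat 6.3571.
Field: 24.2364/20 → 1 → B, 6.3571/10 → 0 → A; chars BA.
Square: 4.2364/2 → 2, 6.3571/1 → 6; chars 26.
Subsquare: 0.2364/0.0833333 → 2 → c, 0.3571/0.0416667 → 8 → i; chars ci.

BA26ci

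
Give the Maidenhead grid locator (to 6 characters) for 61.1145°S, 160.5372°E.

Shift to the Maidenhead origin (180°W, 90°S): lon 340.5372, lat 28.8855.
Field (20°×10°, letters A–R): lon ⌊340.5372/20⌋ = 17 → R; lat ⌊28.8855/10⌋ = 2 → C.
Square (2°×1°, digits 0–9): lon ⌊0.5372/2⌋ = 0; lat ⌊8.8855/1⌋ = 8.
Subsquare (5′×2.5′, letters a–x): lon ⌊0.5372/0.0833333⌋ = 6 → g; lat ⌊0.8855/0.0416667⌋ = 21 → v.

RC08gv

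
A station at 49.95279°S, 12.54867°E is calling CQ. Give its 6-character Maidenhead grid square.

JE60gb

Shift to the Maidenhead origin (180°W, 90°S): lon 192.5487, lat 40.0472.
Field: 192.5487/20 → 9 → J, 40.0472/10 → 4 → E; chars JE.
Square: 12.5487/2 → 6, 0.0472/1 → 0; chars 60.
Subsquare: 0.5487/0.0833333 → 6 → g, 0.0472/0.0416667 → 1 → b; chars gb.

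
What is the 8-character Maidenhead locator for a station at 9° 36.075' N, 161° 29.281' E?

RJ09ro84

Add 180° to longitude and 90° to latitude: 341.48802, 99.60125.
Field (20°×10°, letters A–R): lon ⌊341.48802/20⌋ = 17 → R; lat ⌊99.60125/10⌋ = 9 → J.
Square (2°×1°, digits 0–9): lon ⌊1.48802/2⌋ = 0; lat ⌊9.60125/1⌋ = 9.
Subsquare (5′×2.5′, letters a–x): lon ⌊1.48802/0.0833333⌋ = 17 → r; lat ⌊0.60125/0.0416667⌋ = 14 → o.
Extended square (30″×15″, digits 0–9): lon ⌊0.07135/0.00833333⌋ = 8; lat ⌊0.01792/0.00416667⌋ = 4.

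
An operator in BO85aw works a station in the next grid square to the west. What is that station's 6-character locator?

Longitude subsquare a = 0; −1 → -1, wraps to 23 = x, carry into square.
Longitude square 8; −1 → 7.
The latitude characters are unchanged.

BO75xw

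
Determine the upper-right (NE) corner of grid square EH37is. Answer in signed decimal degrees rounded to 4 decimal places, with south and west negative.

-12.2083, -93.2500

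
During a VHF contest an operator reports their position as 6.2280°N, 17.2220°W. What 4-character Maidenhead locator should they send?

IJ16

Offset from 180°W / 90°S: lon 162.78°, lat 96.23°.
Field: 162.78/20 → 8 → I, 96.23/10 → 9 → J; chars IJ.
Square: 2.78/2 → 1, 6.23/1 → 6; chars 16.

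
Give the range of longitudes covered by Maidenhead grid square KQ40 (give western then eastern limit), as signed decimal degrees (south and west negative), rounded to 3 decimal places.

28.000, 30.000

Field K=10, Q=16: +10·20° lon, +16·10° lat → SW at lon 20°, lat 70°.
Square 4, 0: +4·2° lon, +0·1° lat → SW at lon 28°, lat 70°.
Cell spans 2° lon × 1° lat.
west 28.000, east 30.000.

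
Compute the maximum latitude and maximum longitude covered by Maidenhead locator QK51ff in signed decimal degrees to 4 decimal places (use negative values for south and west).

Field Q=16, K=10: +16·20° lon, +10·10° lat → SW at lon 140°, lat 10°.
Square 5, 1: +5·2° lon, +1·1° lat → SW at lon 150°, lat 11°.
Subsquare f=5, f=5: +5·0.0833333° lon, +5·0.0416667° lat → SW at lon 150.417°, lat 11.2083°.
Cell spans 0.0833333° lon × 0.0416667° lat. NE corner is SW corner plus one full cell.
latitude 11.2500, longitude 150.5000.

11.2500, 150.5000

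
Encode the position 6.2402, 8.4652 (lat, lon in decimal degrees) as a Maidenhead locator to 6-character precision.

Shift to the Maidenhead origin (180°W, 90°S): lon 188.4652, lat 96.2402.
Field: 188.4652/20 → 9 → J, 96.2402/10 → 9 → J; chars JJ.
Square: 8.4652/2 → 4, 6.2402/1 → 6; chars 46.
Subsquare: 0.4652/0.0833333 → 5 → f, 0.2402/0.0416667 → 5 → f; chars ff.

JJ46ff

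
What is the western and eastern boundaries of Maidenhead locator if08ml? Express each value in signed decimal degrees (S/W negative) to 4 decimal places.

-19.0000, -18.9167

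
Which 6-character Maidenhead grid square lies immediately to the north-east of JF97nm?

Longitude subsquare n = 13; +1 → 14 = o.
Latitude subsquare m = 12; +1 → 13 = n.

JF97on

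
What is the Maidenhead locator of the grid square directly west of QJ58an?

Longitude subsquare a = 0; −1 → -1, wraps to 23 = x, carry into square.
Longitude square 5; −1 → 4.
The latitude characters are unchanged.

QJ48xn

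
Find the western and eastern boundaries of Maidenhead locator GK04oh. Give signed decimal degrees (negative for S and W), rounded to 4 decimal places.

-58.8333, -58.7500

Field G=6, K=10: +6·20° lon, +10·10° lat → SW at lon -60°, lat 10°.
Square 0, 4: +0·2° lon, +4·1° lat → SW at lon -60°, lat 14°.
Subsquare o=14, h=7: +14·0.0833333° lon, +7·0.0416667° lat → SW at lon -58.8333°, lat 14.2917°.
Cell spans 0.0833333° lon × 0.0416667° lat.
west -58.8333, east -58.7500.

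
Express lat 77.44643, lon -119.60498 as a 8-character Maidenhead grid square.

Offset from 180°W / 90°S: lon 60.39502°, lat 167.44643°.
Field: 60.39502/20 → 3 → D, 167.44643/10 → 16 → Q; chars DQ.
Square: 0.39502/2 → 0, 7.44643/1 → 7; chars 07.
Subsquare: 0.39502/0.0833333 → 4 → e, 0.44643/0.0416667 → 10 → k; chars ek.
Extended square: 0.06169/0.00833333 → 7, 0.02976/0.00416667 → 7; chars 77.

DQ07ek77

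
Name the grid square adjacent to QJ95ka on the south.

QJ94kx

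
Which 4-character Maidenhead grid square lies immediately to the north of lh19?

LI10

Latitude square 9; +1 → 10, wraps to 0, carry into field.
Latitude field H = 7; +1 → 8 = I.
The longitude characters are unchanged.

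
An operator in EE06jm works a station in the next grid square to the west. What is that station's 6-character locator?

EE06im

Longitude subsquare j = 9; −1 → 8 = i.
The latitude characters are unchanged.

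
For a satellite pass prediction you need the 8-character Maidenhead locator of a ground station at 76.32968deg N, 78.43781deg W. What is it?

Add 180° to longitude and 90° to latitude: 101.56219, 166.32968.
Field (20°×10°, letters A–R): 101.56219/20 → 5 → F, 166.32968/10 → 16 → Q; chars FQ.
Square (2°×1°, digits 0–9): 1.56219/2 → 0, 6.32968/1 → 6; chars 06.
Subsquare (5′×2.5′, letters a–x): 1.56219/0.0833333 → 18 → s, 0.32968/0.0416667 → 7 → h; chars sh.
Extended square (30″×15″, digits 0–9): 0.06219/0.00833333 → 7, 0.03801/0.00416667 → 9; chars 79.

FQ06sh79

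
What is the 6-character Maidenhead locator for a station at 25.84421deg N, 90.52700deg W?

EL45ru

Add 180° to longitude and 90° to latitude: 89.4730, 115.8442.
Field: 89.4730/20 → 4 → E, 115.8442/10 → 11 → L; chars EL.
Square: 9.4730/2 → 4, 5.8442/1 → 5; chars 45.
Subsquare: 1.4730/0.0833333 → 17 → r, 0.8442/0.0416667 → 20 → u; chars ru.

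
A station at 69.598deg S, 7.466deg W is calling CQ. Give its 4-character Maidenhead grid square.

Shift to the Maidenhead origin (180°W, 90°S): lon 172.53, lat 20.40.
Field (20°×10°, letters A–R): 172.53/20 → 8 → I, 20.40/10 → 2 → C; chars IC.
Square (2°×1°, digits 0–9): 12.53/2 → 6, 0.40/1 → 0; chars 60.

IC60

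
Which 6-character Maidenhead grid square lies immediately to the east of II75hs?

Longitude subsquare h = 7; +1 → 8 = i.
The latitude characters are unchanged.

II75is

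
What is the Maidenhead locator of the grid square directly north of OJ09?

Latitude square 9; +1 → 10, wraps to 0, carry into field.
Latitude field J = 9; +1 → 10 = K.
The longitude characters are unchanged.

OK00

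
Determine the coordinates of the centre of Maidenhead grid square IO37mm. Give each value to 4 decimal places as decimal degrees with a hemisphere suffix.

57.5208° N, 12.9583° W

Field I=8, O=14: +8·20° lon, +14·10° lat → SW at lon -20°, lat 50°.
Square 3, 7: +3·2° lon, +7·1° lat → SW at lon -14°, lat 57°.
Subsquare m=12, m=12: +12·0.0833333° lon, +12·0.0416667° lat → SW at lon -13°, lat 57.5°.
Cell spans 0.0833333° lon × 0.0416667° lat. Centre is SW corner plus half of each.
latitude 57.5208° N, longitude 12.9583° W.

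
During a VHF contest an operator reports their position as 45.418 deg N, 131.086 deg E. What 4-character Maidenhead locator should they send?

Shift to the Maidenhead origin (180°W, 90°S): lon 311.09, lat 135.42.
Field (20°×10°, letters A–R): 311.09/20 → 15 → P, 135.42/10 → 13 → N; chars PN.
Square (2°×1°, digits 0–9): 11.09/2 → 5, 5.42/1 → 5; chars 55.

PN55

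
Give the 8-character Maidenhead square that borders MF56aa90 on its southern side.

MF55ax99

Latitude extended square 0; −1 → -1, wraps to 9, carry into subsquare.
Latitude subsquare a = 0; −1 → -1, wraps to 23 = x, carry into square.
Latitude square 6; −1 → 5.
The longitude characters are unchanged.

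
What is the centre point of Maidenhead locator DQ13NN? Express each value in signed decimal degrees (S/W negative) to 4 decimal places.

73.5625, -116.8750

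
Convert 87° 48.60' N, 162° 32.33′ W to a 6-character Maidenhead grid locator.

AR87rt

Add 180° to longitude and 90° to latitude: 17.4612, 177.8100.
Field (20°×10°, letters A–R): lon ⌊17.4612/20⌋ = 0 → A; lat ⌊177.8100/10⌋ = 17 → R.
Square (2°×1°, digits 0–9): lon ⌊17.4612/2⌋ = 8; lat ⌊7.8100/1⌋ = 7.
Subsquare (5′×2.5′, letters a–x): lon ⌊1.4612/0.0833333⌋ = 17 → r; lat ⌊0.8100/0.0416667⌋ = 19 → t.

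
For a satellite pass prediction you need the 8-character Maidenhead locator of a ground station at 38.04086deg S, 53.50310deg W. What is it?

Add 180° to longitude and 90° to latitude: 126.49690, 51.95914.
Field: lon ⌊126.49690/20⌋ = 6 → G; lat ⌊51.95914/10⌋ = 5 → F.
Square: lon ⌊6.49690/2⌋ = 3; lat ⌊1.95914/1⌋ = 1.
Subsquare: lon ⌊0.49690/0.0833333⌋ = 5 → f; lat ⌊0.95914/0.0416667⌋ = 23 → x.
Extended square: lon ⌊0.08023/0.00833333⌋ = 9; lat ⌊0.00081/0.00416667⌋ = 0.

GF31fx90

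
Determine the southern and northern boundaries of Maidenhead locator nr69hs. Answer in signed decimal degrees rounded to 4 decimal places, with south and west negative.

Field N=13, R=17: +13·20° lon, +17·10° lat → SW at lon 80°, lat 80°.
Square 6, 9: +6·2° lon, +9·1° lat → SW at lon 92°, lat 89°.
Subsquare h=7, s=18: +7·0.0833333° lon, +18·0.0416667° lat → SW at lon 92.5833°, lat 89.75°.
Cell spans 0.0833333° lon × 0.0416667° lat.
south 89.7500, north 89.7917.

89.7500, 89.7917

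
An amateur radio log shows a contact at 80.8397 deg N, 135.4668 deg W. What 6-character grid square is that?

CR20gu

Offset from 180°W / 90°S: lon 44.5332°, lat 170.8397°.
Field (20°×10°, letters A–R): lon ⌊44.5332/20⌋ = 2 → C; lat ⌊170.8397/10⌋ = 17 → R.
Square (2°×1°, digits 0–9): lon ⌊4.5332/2⌋ = 2; lat ⌊0.8397/1⌋ = 0.
Subsquare (5′×2.5′, letters a–x): lon ⌊0.5332/0.0833333⌋ = 6 → g; lat ⌊0.8397/0.0416667⌋ = 20 → u.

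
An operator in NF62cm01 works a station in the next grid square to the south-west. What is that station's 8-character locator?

Longitude extended square 0; −1 → -1, wraps to 9, carry into subsquare.
Longitude subsquare c = 2; −1 → 1 = b.
Latitude extended square 1; −1 → 0.

NF62bm90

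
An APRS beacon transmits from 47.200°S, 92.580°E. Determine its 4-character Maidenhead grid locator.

Offset from 180°W / 90°S: lon 272.58°, lat 42.80°.
Field: lon ⌊272.58/20⌋ = 13 → N; lat ⌊42.80/10⌋ = 4 → E.
Square: lon ⌊12.58/2⌋ = 6; lat ⌊2.80/1⌋ = 2.

NE62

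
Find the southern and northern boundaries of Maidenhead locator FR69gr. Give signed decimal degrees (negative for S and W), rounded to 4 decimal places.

89.7083, 89.7500

Field F=5, R=17: +5·20° lon, +17·10° lat → SW at lon -80°, lat 80°.
Square 6, 9: +6·2° lon, +9·1° lat → SW at lon -68°, lat 89°.
Subsquare g=6, r=17: +6·0.0833333° lon, +17·0.0416667° lat → SW at lon -67.5°, lat 89.7083°.
Cell spans 0.0833333° lon × 0.0416667° lat.
south 89.7083, north 89.7500.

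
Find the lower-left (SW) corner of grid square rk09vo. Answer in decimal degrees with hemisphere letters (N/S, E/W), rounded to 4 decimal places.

Field R=17, K=10: +17·20° lon, +10·10° lat → SW at lon 160°, lat 10°.
Square 0, 9: +0·2° lon, +9·1° lat → SW at lon 160°, lat 19°.
Subsquare v=21, o=14: +21·0.0833333° lon, +14·0.0416667° lat → SW at lon 161.75°, lat 19.5833°.
latitude 19.5833° N, longitude 161.7500° E.

19.5833° N, 161.7500° E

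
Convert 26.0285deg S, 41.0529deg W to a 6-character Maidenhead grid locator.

GG93lx

Offset from 180°W / 90°S: lon 138.9471°, lat 63.9715°.
Field (20°×10°, letters A–R): 138.9471/20 → 6 → G, 63.9715/10 → 6 → G; chars GG.
Square (2°×1°, digits 0–9): 18.9471/2 → 9, 3.9715/1 → 3; chars 93.
Subsquare (5′×2.5′, letters a–x): 0.9471/0.0833333 → 11 → l, 0.9715/0.0416667 → 23 → x; chars lx.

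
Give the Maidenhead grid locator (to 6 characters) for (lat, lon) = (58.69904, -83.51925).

EO88fq

Shift to the Maidenhead origin (180°W, 90°S): lon 96.4808, lat 148.6990.
Field: 96.4808/20 → 4 → E, 148.6990/10 → 14 → O; chars EO.
Square: 16.4808/2 → 8, 8.6990/1 → 8; chars 88.
Subsquare: 0.4808/0.0833333 → 5 → f, 0.6990/0.0416667 → 16 → q; chars fq.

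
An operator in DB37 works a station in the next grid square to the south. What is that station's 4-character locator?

DB36

Latitude square 7; −1 → 6.
The longitude characters are unchanged.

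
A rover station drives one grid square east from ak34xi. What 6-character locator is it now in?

AK44ai

Longitude subsquare x = 23; +1 → 24, wraps to 0 = a, carry into square.
Longitude square 3; +1 → 4.
The latitude characters are unchanged.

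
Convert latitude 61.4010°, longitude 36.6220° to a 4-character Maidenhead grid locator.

KP81

Offset from 180°W / 90°S: lon 216.62°, lat 151.40°.
Field (20°×10°, letters A–R): 216.62/20 → 10 → K, 151.40/10 → 15 → P; chars KP.
Square (2°×1°, digits 0–9): 16.62/2 → 8, 1.40/1 → 1; chars 81.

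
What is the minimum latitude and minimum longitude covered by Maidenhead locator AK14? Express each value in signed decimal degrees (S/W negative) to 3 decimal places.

14.000, -178.000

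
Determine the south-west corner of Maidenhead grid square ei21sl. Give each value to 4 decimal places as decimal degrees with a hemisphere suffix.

8.5417° S, 94.5000° W

Field E=4, I=8: +4·20° lon, +8·10° lat → SW at lon -100°, lat -10°.
Square 2, 1: +2·2° lon, +1·1° lat → SW at lon -96°, lat -9°.
Subsquare s=18, l=11: +18·0.0833333° lon, +11·0.0416667° lat → SW at lon -94.5°, lat -8.54167°.
latitude 8.5417° S, longitude 94.5000° W.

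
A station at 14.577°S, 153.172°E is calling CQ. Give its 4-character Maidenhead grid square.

QH65

Shift to the Maidenhead origin (180°W, 90°S): lon 333.17, lat 75.42.
Field: 333.17/20 → 16 → Q, 75.42/10 → 7 → H; chars QH.
Square: 13.17/2 → 6, 5.42/1 → 5; chars 65.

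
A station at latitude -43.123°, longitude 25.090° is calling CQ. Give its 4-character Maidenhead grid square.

KE26

Shift to the Maidenhead origin (180°W, 90°S): lon 205.09, lat 46.88.
Field: lon ⌊205.09/20⌋ = 10 → K; lat ⌊46.88/10⌋ = 4 → E.
Square: lon ⌊5.09/2⌋ = 2; lat ⌊6.88/1⌋ = 6.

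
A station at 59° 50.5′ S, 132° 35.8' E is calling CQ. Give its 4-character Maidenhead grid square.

Shift to the Maidenhead origin (180°W, 90°S): lon 312.60, lat 30.16.
Field: 312.60/20 → 15 → P, 30.16/10 → 3 → D; chars PD.
Square: 12.60/2 → 6, 0.16/1 → 0; chars 60.

PD60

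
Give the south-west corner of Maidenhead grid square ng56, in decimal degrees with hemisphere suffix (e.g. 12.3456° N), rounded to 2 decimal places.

Field N=13, G=6: +13·20° lon, +6·10° lat → SW at lon 80°, lat -30°.
Square 5, 6: +5·2° lon, +6·1° lat → SW at lon 90°, lat -24°.
latitude 24.00° S, longitude 90.00° E.

24.00° S, 90.00° E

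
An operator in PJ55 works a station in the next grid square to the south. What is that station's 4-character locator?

PJ54

Latitude square 5; −1 → 4.
The longitude characters are unchanged.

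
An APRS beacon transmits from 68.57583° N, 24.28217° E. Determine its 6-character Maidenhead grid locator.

KP28dn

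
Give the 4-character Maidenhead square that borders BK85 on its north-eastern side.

BK96

Longitude square 8; +1 → 9.
Latitude square 5; +1 → 6.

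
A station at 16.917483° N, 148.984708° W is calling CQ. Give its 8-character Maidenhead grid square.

BK56mw10

Offset from 180°W / 90°S: lon 31.01529°, lat 106.91748°.
Field: lon ⌊31.01529/20⌋ = 1 → B; lat ⌊106.91748/10⌋ = 10 → K.
Square: lon ⌊11.01529/2⌋ = 5; lat ⌊6.91748/1⌋ = 6.
Subsquare: lon ⌊1.01529/0.0833333⌋ = 12 → m; lat ⌊0.91748/0.0416667⌋ = 22 → w.
Extended square: lon ⌊0.01529/0.00833333⌋ = 1; lat ⌊0.00082/0.00416667⌋ = 0.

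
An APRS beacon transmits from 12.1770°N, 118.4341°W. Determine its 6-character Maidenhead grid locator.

Add 180° to longitude and 90° to latitude: 61.5659, 102.1770.
Field: lon ⌊61.5659/20⌋ = 3 → D; lat ⌊102.1770/10⌋ = 10 → K.
Square: lon ⌊1.5659/2⌋ = 0; lat ⌊2.1770/1⌋ = 2.
Subsquare: lon ⌊1.5659/0.0833333⌋ = 18 → s; lat ⌊0.1770/0.0416667⌋ = 4 → e.

DK02se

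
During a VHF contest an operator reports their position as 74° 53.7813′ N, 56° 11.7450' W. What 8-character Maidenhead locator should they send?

Shift to the Maidenhead origin (180°W, 90°S): lon 123.80425, lat 164.89635.
Field (20°×10°, letters A–R): 123.80425/20 → 6 → G, 164.89635/10 → 16 → Q; chars GQ.
Square (2°×1°, digits 0–9): 3.80425/2 → 1, 4.89635/1 → 4; chars 14.
Subsquare (5′×2.5′, letters a–x): 1.80425/0.0833333 → 21 → v, 0.89635/0.0416667 → 21 → v; chars vv.
Extended square (30″×15″, digits 0–9): 0.05425/0.00833333 → 6, 0.02135/0.00416667 → 5; chars 65.

GQ14vv65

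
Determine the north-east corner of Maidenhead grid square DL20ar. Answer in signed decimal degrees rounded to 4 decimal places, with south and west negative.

Field D=3, L=11: +3·20° lon, +11·10° lat → SW at lon -120°, lat 20°.
Square 2, 0: +2·2° lon, +0·1° lat → SW at lon -116°, lat 20°.
Subsquare a=0, r=17: +0·0.0833333° lon, +17·0.0416667° lat → SW at lon -116°, lat 20.7083°.
Cell spans 0.0833333° lon × 0.0416667° lat. NE corner is SW corner plus one full cell.
latitude 20.7500, longitude -115.9167.

20.7500, -115.9167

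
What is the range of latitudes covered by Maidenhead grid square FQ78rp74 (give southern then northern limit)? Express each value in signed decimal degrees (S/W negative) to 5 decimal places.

Field F=5, Q=16: +5·20° lon, +16·10° lat → SW at lon -80°, lat 70°.
Square 7, 8: +7·2° lon, +8·1° lat → SW at lon -66°, lat 78°.
Subsquare r=17, p=15: +17·0.0833333° lon, +15·0.0416667° lat → SW at lon -64.5833°, lat 78.625°.
Extended square 7, 4: +7·0.00833333° lon, +4·0.00416667° lat → SW at lon -64.525°, lat 78.6417°.
Cell spans 0.00833333° lon × 0.00416667° lat.
south 78.64167, north 78.64583.

78.64167, 78.64583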